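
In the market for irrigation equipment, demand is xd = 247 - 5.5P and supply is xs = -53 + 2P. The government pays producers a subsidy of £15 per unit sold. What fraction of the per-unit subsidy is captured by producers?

Pre-subsidy: 247 - 5.5P = -53 + 2P gives P* = 40, x* = 27.
With the subsidy, sellers receive Ps = Pb + 15 for each unit, where Pb is the price buyers pay.
Supply in terms of Pb becomes xs = -53 + 2(Pb + 15) = -23 + 2Pb. Setting this equal to demand: 247 - 5.5Pb = -23 + 2Pb, so Pb = 36.
Sellers receive Ps = 36 + 15 = 51; x' = 247 − 5.5·36 = 49.
Buyers' price falls by P* − Pb = 40 − 36 = 4; sellers' price rises by Ps − P* = 51 − 40 = 11.
So producers capture 11/15 = 11/15 of each unit of subsidy.

Producer share = 11/15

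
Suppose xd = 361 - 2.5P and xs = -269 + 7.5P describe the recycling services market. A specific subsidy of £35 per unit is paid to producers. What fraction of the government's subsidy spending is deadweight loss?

Pre-subsidy: 361 - 2.5P = -269 + 7.5P gives P* = 63, x* = 203.5.
With the subsidy, sellers receive Ps = Pb + 35 for each unit, where Pb is the price buyers pay.
Supply in terms of Pb becomes xs = -269 + 7.5(Pb + 35) = -6.5 + 7.5Pb. Setting this equal to demand: 361 - 2.5Pb = -6.5 + 7.5Pb, so Pb = 36.75.
Sellers receive Ps = 36.75 + 35 = 71.75; x' = 361 − 2.5·36.75 = 269.125.
ΔCS = ½(203.5 + 269.125)(63 − 36.75) = 6203.203125; ΔPS = ½(203.5 + 269.125)(71.75 − 63) = 2067.734375.
Government spending = 35 × 269.125 = 9419.375.
DWL = ½ × 35 × (269.125 − 203.5) = 1148.4375; fraction = 1148.4375 / 9419.375 = 525/4306.

DWL / government spending = 525/4306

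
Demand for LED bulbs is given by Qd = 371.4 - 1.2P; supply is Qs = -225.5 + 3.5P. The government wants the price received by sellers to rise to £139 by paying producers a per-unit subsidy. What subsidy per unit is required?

Required subsidy s = £47 per unit

At a seller price of 139, quantity supplied is -225.5 + 3.5·139 = 261.
Buyers absorb 261 only when they pay Pb with 371.4 − 1.2·Pb = 261, i.e. Pb = 92.
s = Ps − Pb = 139 − 92 = 47.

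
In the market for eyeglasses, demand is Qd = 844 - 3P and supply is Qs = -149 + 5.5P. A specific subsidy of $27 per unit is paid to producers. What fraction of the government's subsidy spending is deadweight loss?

Pre-subsidy: 844 - 3P = -149 + 5.5P gives P* = 1986/17, Q* = 8390/17.
With the subsidy, sellers receive Ps = Pb + 27 for each unit, where Pb is the price buyers pay.
Supply in terms of Pb becomes Qs = -149 + 5.5(Pb + 27) = -0.5 + 5.5Pb. Setting this equal to demand: 844 - 3Pb = -0.5 + 5.5Pb, so Pb = 1689/17.
Sellers receive Ps = 1689/17 + 27 = 2148/17; Q' = 844 − 3·(1689/17) = 9281/17.
ΔCS = ½(8390/17 + 9281/17)(1986/17 − 1689/17) = 5248287/578; ΔPS = ½(8390/17 + 9281/17)(2148/17 − 1986/17) = 1431351/289.
Government spending = 27 × 9281/17 = 250587/17.
DWL = ½ × 27 × (9281/17 − 8390/17) = 24057/34; fraction = (24057/34) / (250587/17) = 891/18562.

DWL / government spending = 891/18562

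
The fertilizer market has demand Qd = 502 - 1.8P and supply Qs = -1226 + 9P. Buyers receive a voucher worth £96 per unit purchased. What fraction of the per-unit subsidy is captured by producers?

Pre-subsidy: 502 - 1.8P = -1226 + 9P gives P* = 160, Q* = 214.
With the rebate, buyers effectively pay Pb = Ps − 96, where Ps is the price sellers receive.
Demand in terms of Ps becomes Qd = 502 − 1.8(Ps − 96) = 674.8 - 1.8Ps. Setting this equal to supply: 674.8 - 1.8Ps = -1226 + 9Ps, so Ps = 176.
Buyers pay Pb = 176 − 96 = 80; Q' = -1226 + 9·176 = 358.
Buyers' price falls by P* − Pb = 160 − 80 = 80; sellers' price rises by Ps − P* = 176 − 160 = 16.
So producers capture 16/96 = 1/6 of each unit of subsidy.

Producer share = 1/6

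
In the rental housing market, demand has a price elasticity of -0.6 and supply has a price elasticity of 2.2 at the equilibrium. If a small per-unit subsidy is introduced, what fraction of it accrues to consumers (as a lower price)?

For a small subsidy around the equilibrium, the benefit split depends on the relative slopes, which at a point are proportional to the elasticities.
Buyer share = εs/(εs + |εd|) = 2.2/(2.2 + 0.6) = 11/14; seller share = |εd|/(εs + |εd|) = 3/14.

Consumer share = 11/14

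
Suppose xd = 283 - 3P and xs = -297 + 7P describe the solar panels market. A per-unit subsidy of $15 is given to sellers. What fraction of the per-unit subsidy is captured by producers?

Pre-subsidy: 283 - 3P = -297 + 7P gives P* = 58, x* = 109.
With the subsidy, sellers receive Ps = Pb + 15 for each unit, where Pb is the price buyers pay.
Supply in terms of Pb becomes xs = -297 + 7(Pb + 15) = -192 + 7Pb. Setting this equal to demand: 283 - 3Pb = -192 + 7Pb, so Pb = 47.5.
Sellers receive Ps = 47.5 + 15 = 62.5; x' = 283 − 3·47.5 = 140.5.
Buyers' price falls by P* − Pb = 58 − 47.5 = 10.5; sellers' price rises by Ps − P* = 62.5 − 58 = 4.5.
So producers capture 4.5/15 = 0.3 of each unit of subsidy.

Producer share = 0.3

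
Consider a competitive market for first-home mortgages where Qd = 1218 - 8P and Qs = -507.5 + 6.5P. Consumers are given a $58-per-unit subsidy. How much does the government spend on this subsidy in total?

Pre-subsidy: 1218 - 8P = -507.5 + 6.5P gives P* = 119, Q* = 266.
With the rebate, buyers effectively pay Pb = Ps − 58, where Ps is the price sellers receive.
Demand in terms of Ps becomes Qd = 1218 − 8(Ps − 58) = 1682 - 8Ps. Setting this equal to supply: 1682 - 8Ps = -507.5 + 6.5Ps, so Ps = 151.
Buyers pay Pb = 151 − 58 = 93; Q' = -507.5 + 6.5·151 = 474.
Government outlay = subsidy × quantity = 58 × 474 = 27492.

Government cost = $27492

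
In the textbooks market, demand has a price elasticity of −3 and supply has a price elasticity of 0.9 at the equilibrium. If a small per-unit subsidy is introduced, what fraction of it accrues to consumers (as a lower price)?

For a small subsidy around the equilibrium, the benefit split depends on the relative slopes, which at a point are proportional to the elasticities.
Buyer share = εs/(εs + |εd|) = 0.9/(0.9 + 3) = 3/13; seller share = |εd|/(εs + |εd|) = 10/13.

Consumer share = 3/13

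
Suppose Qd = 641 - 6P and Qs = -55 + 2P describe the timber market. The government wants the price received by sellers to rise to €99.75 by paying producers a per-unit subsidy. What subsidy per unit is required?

At a seller price of 99.75, quantity supplied is -55 + 2·99.75 = 144.5.
Buyers absorb 144.5 only when they pay Pb with 641 − 6·Pb = 144.5, i.e. Pb = 82.75.
s = Ps − Pb = 99.75 − 82.75 = 17.

Required subsidy s = €17 per unit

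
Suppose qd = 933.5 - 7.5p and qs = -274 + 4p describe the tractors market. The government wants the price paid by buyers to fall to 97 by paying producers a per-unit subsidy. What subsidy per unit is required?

Required subsidy s = 23 per unit

At a buyer price of 97, quantity demanded is 933.5 − 7.5·97 = 206.
Sellers supply 206 only when they receive ps with -274 + 4·ps = 206, i.e. ps = 120.
s = ps − pb = 120 − 97 = 23.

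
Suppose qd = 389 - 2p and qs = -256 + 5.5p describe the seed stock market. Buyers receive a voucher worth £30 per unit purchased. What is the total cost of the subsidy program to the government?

Pre-subsidy: 389 - 2p = -256 + 5.5p gives p* = 86, q* = 217.
With the rebate, buyers effectively pay pb = ps − 30, where ps is the price sellers receive.
Demand in terms of ps becomes qd = 389 − 2(ps − 30) = 449 - 2ps. Setting this equal to supply: 449 - 2ps = -256 + 5.5ps, so ps = 94.
Buyers pay pb = 94 − 30 = 64; q' = -256 + 5.5·94 = 261.
Government outlay = subsidy × quantity = 30 × 261 = 7830.

Government cost = £7830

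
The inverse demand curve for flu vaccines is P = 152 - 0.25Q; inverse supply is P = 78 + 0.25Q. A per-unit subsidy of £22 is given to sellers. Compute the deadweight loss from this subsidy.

Pre-subsidy: 152 - 0.25Q = 78 + 0.25Q gives Q* = 148 and P* = 115.
With the subsidy, sellers receive Ps = Pb + 22 for each unit, where Pb is the price buyers pay.
On the curves, Pb = 152 - 0.25Q and Ps = 78 + 0.25Q; the wedge Ps − Pb = 22 gives 78 + 0.25Q − (152 - 0.25Q) = 22, so Q' = 192.
Then Pb = 152 − 0.25·192 = 104 and Ps = 78 + 0.25·192 = 126.
The subsidy expands output by 192 − 148 = 44 past the efficient level; on those units the gap between marginal cost and willingness to pay runs from 0 up to 22.
DWL = ½ × 22 × 44 = 484.

Deadweight loss = £484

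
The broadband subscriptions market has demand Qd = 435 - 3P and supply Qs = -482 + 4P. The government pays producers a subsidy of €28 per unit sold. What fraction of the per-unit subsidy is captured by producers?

Pre-subsidy: 435 - 3P = -482 + 4P gives P* = 131, Q* = 42.
With the subsidy, sellers receive Ps = Pb + 28 for each unit, where Pb is the price buyers pay.
Supply in terms of Pb becomes Qs = -482 + 4(Pb + 28) = -370 + 4Pb. Setting this equal to demand: 435 - 3Pb = -370 + 4Pb, so Pb = 115.
Sellers receive Ps = 115 + 28 = 143; Q' = 435 − 3·115 = 90.
Buyers' price falls by P* − Pb = 131 − 115 = 16; sellers' price rises by Ps − P* = 143 − 131 = 12.
So producers capture 12/28 = 3/7 of each unit of subsidy.

Producer share = 3/7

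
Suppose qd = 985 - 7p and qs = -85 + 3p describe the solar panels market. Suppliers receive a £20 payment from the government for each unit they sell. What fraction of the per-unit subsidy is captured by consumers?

Pre-subsidy: 985 - 7p = -85 + 3p gives p* = 107, q* = 236.
With the subsidy, sellers receive ps = pb + 20 for each unit, where pb is the price buyers pay.
Supply in terms of pb becomes qs = -85 + 3(pb + 20) = -25 + 3pb. Setting this equal to demand: 985 - 7pb = -25 + 3pb, so pb = 101.
Sellers receive ps = 101 + 20 = 121; q' = 985 − 7·101 = 278.
Buyers' price falls by p* − pb = 107 − 101 = 6; sellers' price rises by ps − p* = 121 − 107 = 14.
So consumers capture 6/20 = 0.3 of each unit of subsidy.

Consumer share = 0.3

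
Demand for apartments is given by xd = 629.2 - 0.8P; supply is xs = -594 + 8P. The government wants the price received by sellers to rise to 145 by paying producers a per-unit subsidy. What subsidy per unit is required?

Required subsidy s = 66 per unit

At a seller price of 145, quantity supplied is -594 + 8·145 = 566.
Buyers absorb 566 only when they pay Pb with 629.2 − 0.8·Pb = 566, i.e. Pb = 79.
s = Ps − Pb = 145 − 79 = 66.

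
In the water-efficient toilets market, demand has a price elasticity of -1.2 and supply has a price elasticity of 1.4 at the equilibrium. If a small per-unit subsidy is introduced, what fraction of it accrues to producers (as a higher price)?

For a small subsidy around the equilibrium, the benefit split depends on the relative slopes, which at a point are proportional to the elasticities.
Buyer share = εs/(εs + |εd|) = 1.4/(1.4 + 1.2) = 7/13; seller share = |εd|/(εs + |εd|) = 6/13.
So producers capture 6/13 of the subsidy.

Producer share = 6/13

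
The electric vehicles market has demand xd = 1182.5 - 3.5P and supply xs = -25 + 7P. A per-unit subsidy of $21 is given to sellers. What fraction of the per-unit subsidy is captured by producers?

Pre-subsidy: 1182.5 - 3.5P = -25 + 7P gives P* = 115, x* = 780.
With the subsidy, sellers receive Ps = Pb + 21 for each unit, where Pb is the price buyers pay.
Supply in terms of Pb becomes xs = -25 + 7(Pb + 21) = 122 + 7Pb. Setting this equal to demand: 1182.5 - 3.5Pb = 122 + 7Pb, so Pb = 101.
Sellers receive Ps = 101 + 21 = 122; x' = 1182.5 − 3.5·101 = 829.
Buyers' price falls by P* − Pb = 115 − 101 = 14; sellers' price rises by Ps − P* = 122 − 115 = 7.
So producers capture 7/21 = 1/3 of each unit of subsidy.

Producer share = 1/3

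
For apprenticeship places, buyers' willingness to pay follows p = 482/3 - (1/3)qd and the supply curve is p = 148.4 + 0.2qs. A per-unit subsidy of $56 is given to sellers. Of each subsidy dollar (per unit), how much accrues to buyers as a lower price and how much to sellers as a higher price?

Pre-subsidy: 482/3 - (1/3)q = 148.4 + 0.2q gives q* = 23 and p* = 153.
With the subsidy, sellers receive ps = pb + 56 for each unit, where pb is the price buyers pay.
On the curves, pb = 482/3 - (1/3)q and ps = 148.4 + 0.2q; the wedge ps − pb = 56 gives 148.4 + 0.2q − (482/3 - (1/3)q) = 56, so q' = 128.
Then pb = 482/3 − (1/3)·128 = 118 and ps = 148.4 + 0.2·128 = 174.
Buyers' price falls by p* − pb = 153 − 118 = 35; sellers' price rises by ps − p* = 174 − 153 = 21.

Buyers gain $35 per unit; sellers gain $21 per unit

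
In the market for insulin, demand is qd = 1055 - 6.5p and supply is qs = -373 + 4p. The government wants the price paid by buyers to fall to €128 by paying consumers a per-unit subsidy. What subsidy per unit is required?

At a buyer price of 128, quantity demanded is 1055 − 6.5·128 = 223.
Sellers supply 223 only when they receive ps with -373 + 4·ps = 223, i.e. ps = 149.
s = ps − pb = 149 − 128 = 21.

Required subsidy s = €21 per unit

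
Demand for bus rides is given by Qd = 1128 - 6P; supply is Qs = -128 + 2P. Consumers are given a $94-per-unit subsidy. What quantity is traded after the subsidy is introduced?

Q' = 327

Pre-subsidy: 1128 - 6P = -128 + 2P gives P* = 157, Q* = 186.
With the rebate, buyers effectively pay Pb = Ps − 94, where Ps is the price sellers receive.
Demand in terms of Ps becomes Qd = 1128 − 6(Ps − 94) = 1692 - 6Ps. Setting this equal to supply: 1692 - 6Ps = -128 + 2Ps, so Ps = 227.5.
Buyers pay Pb = 227.5 − 94 = 133.5; Q' = -128 + 2·227.5 = 327.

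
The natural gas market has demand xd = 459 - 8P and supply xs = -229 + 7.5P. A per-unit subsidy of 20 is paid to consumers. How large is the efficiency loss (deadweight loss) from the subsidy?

Deadweight loss = 24000/31

Pre-subsidy: 459 - 8P = -229 + 7.5P gives P* = 1376/31, x* = 3221/31.
With the rebate, buyers effectively pay Pb = Ps − 20, where Ps is the price sellers receive.
Demand in terms of Ps becomes xd = 459 − 8(Ps − 20) = 619 - 8Ps. Setting this equal to supply: 619 - 8Ps = -229 + 7.5Ps, so Ps = 1696/31.
Buyers pay Pb = 1696/31 − 20 = 1076/31; x' = -229 + 7.5·(1696/31) = 5621/31.
The subsidy expands output by 5621/31 − 3221/31 = 2400/31 past the efficient level; on those units the gap between marginal cost and willingness to pay runs from 0 up to 20.
DWL = ½ × 20 × 2400/31 = 24000/31.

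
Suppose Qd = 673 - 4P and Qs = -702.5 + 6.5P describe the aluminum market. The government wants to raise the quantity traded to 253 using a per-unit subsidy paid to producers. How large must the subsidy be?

At Q = 253, invert demand for the buyer price: Pb = (673 − 253)/4 = 105; invert supply for the seller price: Ps = (253 − (-702.5))/6.5 = 147.
The subsidy must fill the gap: s = Ps − Pb = 147 − 105 = 42.

Required subsidy s = 42 per unit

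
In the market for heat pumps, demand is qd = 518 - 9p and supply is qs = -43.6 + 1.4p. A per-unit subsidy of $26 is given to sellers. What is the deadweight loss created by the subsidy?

Pre-subsidy: 518 - 9p = -43.6 + 1.4p gives p* = 54, q* = 32.
With the subsidy, sellers receive ps = pb + 26 for each unit, where pb is the price buyers pay.
Supply in terms of pb becomes qs = -43.6 + 1.4(pb + 26) = -7.2 + 1.4pb. Setting this equal to demand: 518 - 9pb = -7.2 + 1.4pb, so pb = 50.5.
Sellers receive ps = 50.5 + 26 = 76.5; q' = 518 − 9·50.5 = 63.5.
The subsidy expands output by 63.5 − 32 = 31.5 past the efficient level; on those units the gap between marginal cost and willingness to pay runs from 0 up to 26.
DWL = ½ × 26 × 31.5 = 409.5.

Deadweight loss = $409.5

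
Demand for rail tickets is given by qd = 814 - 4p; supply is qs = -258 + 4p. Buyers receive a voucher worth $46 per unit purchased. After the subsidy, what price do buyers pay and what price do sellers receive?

Buyers pay $111; sellers receive $157

Pre-subsidy: 814 - 4p = -258 + 4p gives p* = 134, q* = 278.
With the rebate, buyers effectively pay pb = ps − 46, where ps is the price sellers receive.
Demand in terms of ps becomes qd = 814 − 4(ps − 46) = 998 - 4ps. Setting this equal to supply: 998 - 4ps = -258 + 4ps, so ps = 157.
Buyers pay pb = 157 − 46 = 111; q' = -258 + 4·157 = 370.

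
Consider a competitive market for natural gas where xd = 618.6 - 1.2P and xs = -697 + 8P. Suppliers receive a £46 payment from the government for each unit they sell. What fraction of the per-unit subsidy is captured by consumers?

Consumer share = 20/23

Pre-subsidy: 618.6 - 1.2P = -697 + 8P gives P* = 143, x* = 447.
With the subsidy, sellers receive Ps = Pb + 46 for each unit, where Pb is the price buyers pay.
Supply in terms of Pb becomes xs = -697 + 8(Pb + 46) = -329 + 8Pb. Setting this equal to demand: 618.6 - 1.2Pb = -329 + 8Pb, so Pb = 103.
Sellers receive Ps = 103 + 46 = 149; x' = 618.6 − 1.2·103 = 495.
Buyers' price falls by P* − Pb = 143 − 103 = 40; sellers' price rises by Ps − P* = 149 − 143 = 6.
So consumers capture 40/46 = 20/23 of each unit of subsidy.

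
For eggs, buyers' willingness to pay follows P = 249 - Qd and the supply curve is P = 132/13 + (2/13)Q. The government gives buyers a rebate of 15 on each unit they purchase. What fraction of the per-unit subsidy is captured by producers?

Pre-subsidy: 249 - Q = 132/13 + (2/13)Q gives Q* = 207 and P* = 42.
With the rebate, buyers effectively pay Pb = Ps − 15, where Ps is the price sellers receive.
On the curves, Pb = 249 - Q and Ps = 132/13 + (2/13)Q; the wedge Ps − Pb = 15 gives 132/13 + (2/13)Q − (249 - Q) = 15, so Q' = 220.
Then Pb = 249 − 1·220 = 29 and Ps = 132/13 + (2/13)·220 = 44.
Buyers' price falls by P* − Pb = 42 − 29 = 13; sellers' price rises by Ps − P* = 44 − 42 = 2.
So producers capture 2/15 = 2/15 of each unit of subsidy.

Producer share = 2/15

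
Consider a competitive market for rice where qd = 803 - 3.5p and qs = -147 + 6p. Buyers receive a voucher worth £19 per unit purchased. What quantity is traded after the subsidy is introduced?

Pre-subsidy: 803 - 3.5p = -147 + 6p gives p* = 100, q* = 453.
With the rebate, buyers effectively pay pb = ps − 19, where ps is the price sellers receive.
Demand in terms of ps becomes qd = 803 − 3.5(ps − 19) = 869.5 - 3.5ps. Setting this equal to supply: 869.5 - 3.5ps = -147 + 6ps, so ps = 107.
Buyers pay pb = 107 − 19 = 88; q' = -147 + 6·107 = 495.

q' = 495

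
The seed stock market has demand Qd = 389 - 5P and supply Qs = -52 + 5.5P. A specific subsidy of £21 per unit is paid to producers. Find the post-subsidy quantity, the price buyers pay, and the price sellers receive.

Pre-subsidy: 389 - 5P = -52 + 5.5P gives P* = 42, Q* = 179.
With the subsidy, sellers receive Ps = Pb + 21 for each unit, where Pb is the price buyers pay.
Supply in terms of Pb becomes Qs = -52 + 5.5(Pb + 21) = 63.5 + 5.5Pb. Setting this equal to demand: 389 - 5Pb = 63.5 + 5.5Pb, so Pb = 31.
Sellers receive Ps = 31 + 21 = 52; Q' = 389 − 5·31 = 234.

Q' = 234; buyers pay £31; sellers receive £52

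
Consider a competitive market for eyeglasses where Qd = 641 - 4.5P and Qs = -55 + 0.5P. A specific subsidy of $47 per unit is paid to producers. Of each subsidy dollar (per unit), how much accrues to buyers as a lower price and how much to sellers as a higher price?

Pre-subsidy: 641 - 4.5P = -55 + 0.5P gives P* = 139.2, Q* = 14.6.
With the subsidy, sellers receive Ps = Pb + 47 for each unit, where Pb is the price buyers pay.
Supply in terms of Pb becomes Qs = -55 + 0.5(Pb + 47) = -31.5 + 0.5Pb. Setting this equal to demand: 641 - 4.5Pb = -31.5 + 0.5Pb, so Pb = 134.5.
Sellers receive Ps = 134.5 + 47 = 181.5; Q' = 641 − 4.5·134.5 = 35.75.
Buyers' price falls by P* − Pb = 139.2 − 134.5 = 4.7; sellers' price rises by Ps − P* = 181.5 − 139.2 = 42.3.

Buyers gain $4.7 per unit; sellers gain $42.3 per unit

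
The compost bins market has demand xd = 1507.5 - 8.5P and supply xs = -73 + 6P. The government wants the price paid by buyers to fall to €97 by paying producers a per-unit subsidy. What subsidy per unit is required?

Required subsidy s = €29 per unit

At a buyer price of 97, quantity demanded is 1507.5 − 8.5·97 = 683.
Sellers supply 683 only when they receive Ps with -73 + 6·Ps = 683, i.e. Ps = 126.
s = Ps − Pb = 126 − 97 = 29.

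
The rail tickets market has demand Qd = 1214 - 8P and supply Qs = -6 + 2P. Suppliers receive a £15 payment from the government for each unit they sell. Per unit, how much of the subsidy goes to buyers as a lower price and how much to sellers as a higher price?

Buyers gain £3 per unit; sellers gain £12 per unit

Pre-subsidy: 1214 - 8P = -6 + 2P gives P* = 122, Q* = 238.
With the subsidy, sellers receive Ps = Pb + 15 for each unit, where Pb is the price buyers pay.
Supply in terms of Pb becomes Qs = -6 + 2(Pb + 15) = 24 + 2Pb. Setting this equal to demand: 1214 - 8Pb = 24 + 2Pb, so Pb = 119.
Sellers receive Ps = 119 + 15 = 134; Q' = 1214 − 8·119 = 262.
Buyers' price falls by P* − Pb = 122 − 119 = 3; sellers' price rises by Ps − P* = 134 − 122 = 12.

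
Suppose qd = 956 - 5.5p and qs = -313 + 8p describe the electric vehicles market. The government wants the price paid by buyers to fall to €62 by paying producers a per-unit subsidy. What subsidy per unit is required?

Required subsidy s = €54 per unit

At a buyer price of 62, quantity demanded is 956 − 5.5·62 = 615.
Sellers supply 615 only when they receive ps with -313 + 8·ps = 615, i.e. ps = 116.
s = ps − pb = 116 − 62 = 54.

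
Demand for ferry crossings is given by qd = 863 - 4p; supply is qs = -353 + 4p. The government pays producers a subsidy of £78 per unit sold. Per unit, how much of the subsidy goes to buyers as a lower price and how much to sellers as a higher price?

Pre-subsidy: 863 - 4p = -353 + 4p gives p* = 152, q* = 255.
With the subsidy, sellers receive ps = pb + 78 for each unit, where pb is the price buyers pay.
Supply in terms of pb becomes qs = -353 + 4(pb + 78) = -41 + 4pb. Setting this equal to demand: 863 - 4pb = -41 + 4pb, so pb = 113.
Sellers receive ps = 113 + 78 = 191; q' = 863 − 4·113 = 411.
Buyers' price falls by p* − pb = 152 − 113 = 39; sellers' price rises by ps − p* = 191 − 152 = 39.

Buyers gain £39 per unit; sellers gain £39 per unit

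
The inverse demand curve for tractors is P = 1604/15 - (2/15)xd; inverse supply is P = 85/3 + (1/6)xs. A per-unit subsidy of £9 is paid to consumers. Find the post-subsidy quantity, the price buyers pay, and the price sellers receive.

x' = 292; buyers pay £68; sellers receive £77

Pre-subsidy: 1604/15 - (2/15)x = 85/3 + (1/6)x gives x* = 262 and P* = 72.
With the rebate, buyers effectively pay Pb = Ps − 9, where Ps is the price sellers receive.
On the curves, Pb = 1604/15 - (2/15)x and Ps = 85/3 + (1/6)x; the wedge Ps − Pb = 9 gives 85/3 + (1/6)x − (1604/15 - (2/15)x) = 9, so x' = 292.
Then Pb = 1604/15 − (2/15)·292 = 68 and Ps = 85/3 + (1/6)·292 = 77.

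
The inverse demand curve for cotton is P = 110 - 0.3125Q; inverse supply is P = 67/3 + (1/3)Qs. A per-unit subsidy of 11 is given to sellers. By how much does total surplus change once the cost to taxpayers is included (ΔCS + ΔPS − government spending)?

Net change in total surplus = -2904/31

Pre-subsidy: 110 - 0.3125Q = 67/3 + (1/3)Q gives Q* = 4208/31 and P* = 2095/31.
With the subsidy, sellers receive Ps = Pb + 11 for each unit, where Pb is the price buyers pay.
On the curves, Pb = 110 - 0.3125Q and Ps = 67/3 + (1/3)Q; the wedge Ps − Pb = 11 gives 67/3 + (1/3)Q − (110 - 0.3125Q) = 11, so Q' = 4736/31.
Then Pb = 110 − 0.3125·(4736/31) = 1930/31 and Ps = 67/3 + (1/3)·(4736/31) = 2271/31.
ΔCS = ½(4208/31 + 4736/31)(2095/31 − 1930/31) = 737880/961; ΔPS = ½(4208/31 + 4736/31)(2271/31 − 2095/31) = 787072/961.
Government spending = 11 × 4736/31 = 52096/31.
Net change = 737880/961 + 787072/961 − 52096/31 = -2904/31. The loss equals the DWL triangle ½·11·528/31.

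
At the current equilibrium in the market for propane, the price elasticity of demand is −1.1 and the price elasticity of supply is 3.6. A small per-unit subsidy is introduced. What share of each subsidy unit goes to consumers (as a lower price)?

Consumer share = 36/47

For a small subsidy around the equilibrium, the benefit split depends on the relative slopes, which at a point are proportional to the elasticities.
Buyer share = εs/(εs + |εd|) = 3.6/(3.6 + 1.1) = 36/47; seller share = |εd|/(εs + |εd|) = 11/47.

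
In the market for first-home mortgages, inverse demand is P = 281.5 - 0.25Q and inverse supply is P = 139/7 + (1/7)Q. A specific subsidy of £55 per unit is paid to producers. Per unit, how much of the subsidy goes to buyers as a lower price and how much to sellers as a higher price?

Buyers gain £35 per unit; sellers gain £20 per unit

Pre-subsidy: 281.5 - 0.25Q = 139/7 + (1/7)Q gives Q* = 666 and P* = 115.
With the subsidy, sellers receive Ps = Pb + 55 for each unit, where Pb is the price buyers pay.
On the curves, Pb = 281.5 - 0.25Q and Ps = 139/7 + (1/7)Q; the wedge Ps − Pb = 55 gives 139/7 + (1/7)Q − (281.5 - 0.25Q) = 55, so Q' = 806.
Then Pb = 281.5 − 0.25·806 = 80 and Ps = 139/7 + (1/7)·806 = 135.
Buyers' price falls by P* − Pb = 115 − 80 = 35; sellers' price rises by Ps − P* = 135 − 115 = 20.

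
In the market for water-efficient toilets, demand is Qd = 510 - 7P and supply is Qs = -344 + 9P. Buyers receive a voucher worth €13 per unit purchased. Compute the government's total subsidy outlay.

Government cost = €2438.3125

Pre-subsidy: 510 - 7P = -344 + 9P gives P* = 53.375, Q* = 136.375.
With the rebate, buyers effectively pay Pb = Ps − 13, where Ps is the price sellers receive.
Demand in terms of Ps becomes Qd = 510 − 7(Ps − 13) = 601 - 7Ps. Setting this equal to supply: 601 - 7Ps = -344 + 9Ps, so Ps = 59.0625.
Buyers pay Pb = 59.0625 − 13 = 46.0625; Q' = -344 + 9·59.0625 = 187.5625.
Government outlay = subsidy × quantity = 13 × 187.5625 = 2438.3125.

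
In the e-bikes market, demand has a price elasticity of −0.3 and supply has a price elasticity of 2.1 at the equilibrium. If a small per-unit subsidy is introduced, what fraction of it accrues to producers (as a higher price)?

Producer share = 0.125

For a small subsidy around the equilibrium, the benefit split depends on the relative slopes, which at a point are proportional to the elasticities.
Buyer share = εs/(εs + |εd|) = 2.1/(2.1 + 0.3) = 0.875; seller share = |εd|/(εs + |εd|) = 0.125.
So producers capture 0.125 of the subsidy.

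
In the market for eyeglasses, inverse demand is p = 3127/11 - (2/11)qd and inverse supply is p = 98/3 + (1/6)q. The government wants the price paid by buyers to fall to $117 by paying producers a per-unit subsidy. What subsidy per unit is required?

Required subsidy s = $69 per unit

At a buyer price of 117, quantity demanded is 1563.5 − 5.5·117 = 920.
Sellers supply 920 only when they receive ps = 98/3 + (1/6)·920 = 186.
s = ps − pb = 186 − 117 = 69.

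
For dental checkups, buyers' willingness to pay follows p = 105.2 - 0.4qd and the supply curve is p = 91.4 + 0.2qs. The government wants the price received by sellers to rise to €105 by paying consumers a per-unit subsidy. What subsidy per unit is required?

At a seller price of 105, quantity supplied is -457 + 5·105 = 68.
Buyers absorb 68 only when they pay pb = 105.2 − 0.4·68 = 78.
s = ps − pb = 105 − 78 = 27.

Required subsidy s = €27 per unit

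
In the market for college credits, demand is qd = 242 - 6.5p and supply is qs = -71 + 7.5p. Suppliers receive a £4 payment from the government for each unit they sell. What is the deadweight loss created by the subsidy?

Deadweight loss = 195/7

Pre-subsidy: 242 - 6.5p = -71 + 7.5p gives p* = 313/14, q* = 2707/28.
With the subsidy, sellers receive ps = pb + 4 for each unit, where pb is the price buyers pay.
Supply in terms of pb becomes qs = -71 + 7.5(pb + 4) = -41 + 7.5pb. Setting this equal to demand: 242 - 6.5pb = -41 + 7.5pb, so pb = 283/14.
Sellers receive ps = 283/14 + 4 = 339/14; q' = 242 − 6.5·(283/14) = 3097/28.
The subsidy expands output by 3097/28 − 2707/28 = 195/14 past the efficient level; on those units the gap between marginal cost and willingness to pay runs from 0 up to 4.
DWL = ½ × 4 × 195/14 = 195/7.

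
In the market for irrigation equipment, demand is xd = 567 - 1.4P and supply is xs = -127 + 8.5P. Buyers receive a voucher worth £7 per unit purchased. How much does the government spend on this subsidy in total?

Government cost = 36750/11

Pre-subsidy: 567 - 1.4P = -127 + 8.5P gives P* = 6940/99, x* = 46417/99.
With the rebate, buyers effectively pay Pb = Ps − 7, where Ps is the price sellers receive.
Demand in terms of Ps becomes xd = 567 − 1.4(Ps − 7) = 576.8 - 1.4Ps. Setting this equal to supply: 576.8 - 1.4Ps = -127 + 8.5Ps, so Ps = 782/11.
Buyers pay Pb = 782/11 − 7 = 705/11; x' = -127 + 8.5·(782/11) = 5250/11.
Government outlay = subsidy × quantity = 7 × 5250/11 = 36750/11.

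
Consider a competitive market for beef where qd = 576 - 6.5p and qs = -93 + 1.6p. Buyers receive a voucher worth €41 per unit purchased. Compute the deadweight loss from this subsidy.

Pre-subsidy: 576 - 6.5p = -93 + 1.6p gives p* = 2230/27, q* = 1057/27.
With the rebate, buyers effectively pay pb = ps − 41, where ps is the price sellers receive.
Demand in terms of ps becomes qd = 576 − 6.5(ps − 41) = 842.5 - 6.5ps. Setting this equal to supply: 842.5 - 6.5ps = -93 + 1.6ps, so ps = 9355/81.
Buyers pay pb = 9355/81 − 41 = 6034/81; q' = -93 + 1.6·(9355/81) = 7435/81.
The subsidy expands output by 7435/81 − 1057/27 = 4264/81 past the efficient level; on those units the gap between marginal cost and willingness to pay runs from 0 up to 41.
DWL = ½ × 41 × 4264/81 = 87412/81.

Deadweight loss = 87412/81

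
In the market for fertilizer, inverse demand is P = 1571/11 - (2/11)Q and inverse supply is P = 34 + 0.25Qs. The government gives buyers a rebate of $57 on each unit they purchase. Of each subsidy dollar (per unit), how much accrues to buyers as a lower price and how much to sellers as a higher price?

Pre-subsidy: 1571/11 - (2/11)Q = 34 + 0.25Q gives Q* = 252 and P* = 97.
With the rebate, buyers effectively pay Pb = Ps − 57, where Ps is the price sellers receive.
On the curves, Pb = 1571/11 - (2/11)Q and Ps = 34 + 0.25Q; the wedge Ps − Pb = 57 gives 34 + 0.25Q − (1571/11 - (2/11)Q) = 57, so Q' = 384.
Then Pb = 1571/11 − (2/11)·384 = 73 and Ps = 34 + 0.25·384 = 130.
Buyers' price falls by P* − Pb = 97 − 73 = 24; sellers' price rises by Ps − P* = 130 − 97 = 33.

Buyers gain $24 per unit; sellers gain $33 per unit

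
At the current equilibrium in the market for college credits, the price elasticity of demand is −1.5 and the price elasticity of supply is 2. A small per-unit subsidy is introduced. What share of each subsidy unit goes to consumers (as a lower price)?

For a small subsidy around the equilibrium, the benefit split depends on the relative slopes, which at a point are proportional to the elasticities.
Buyer share = εs/(εs + |εd|) = 2/(2 + 1.5) = 4/7; seller share = |εd|/(εs + |εd|) = 3/7.

Consumer share = 4/7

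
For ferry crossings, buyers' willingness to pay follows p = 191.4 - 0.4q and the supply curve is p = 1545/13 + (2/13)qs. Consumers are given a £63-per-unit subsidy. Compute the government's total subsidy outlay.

Government cost = £15419.25

Pre-subsidy: 191.4 - 0.4q = 1545/13 + (2/13)q gives q* = 131 and p* = 139.
With the rebate, buyers effectively pay pb = ps − 63, where ps is the price sellers receive.
On the curves, pb = 191.4 - 0.4q and ps = 1545/13 + (2/13)q; the wedge ps − pb = 63 gives 1545/13 + (2/13)q − (191.4 - 0.4q) = 63, so q' = 244.75.
Then pb = 191.4 − 0.4·244.75 = 93.5 and ps = 1545/13 + (2/13)·244.75 = 156.5.
Government outlay = subsidy × quantity = 63 × 244.75 = 15419.25.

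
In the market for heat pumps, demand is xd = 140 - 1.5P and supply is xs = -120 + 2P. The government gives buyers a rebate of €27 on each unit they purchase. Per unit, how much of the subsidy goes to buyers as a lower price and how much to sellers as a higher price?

Pre-subsidy: 140 - 1.5P = -120 + 2P gives P* = 520/7, x* = 200/7.
With the rebate, buyers effectively pay Pb = Ps − 27, where Ps is the price sellers receive.
Demand in terms of Ps becomes xd = 140 − 1.5(Ps − 27) = 180.5 - 1.5Ps. Setting this equal to supply: 180.5 - 1.5Ps = -120 + 2Ps, so Ps = 601/7.
Buyers pay Pb = 601/7 − 27 = 412/7; x' = -120 + 2·(601/7) = 362/7.
Buyers' price falls by P* − Pb = 520/7 − 412/7 = 108/7; sellers' price rises by Ps − P* = 601/7 − 520/7 = 81/7.

Buyers gain 108/7 per unit; sellers gain 81/7 per unit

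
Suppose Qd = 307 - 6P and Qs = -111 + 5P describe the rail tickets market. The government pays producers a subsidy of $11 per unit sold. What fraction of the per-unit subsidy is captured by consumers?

Pre-subsidy: 307 - 6P = -111 + 5P gives P* = 38, Q* = 79.
With the subsidy, sellers receive Ps = Pb + 11 for each unit, where Pb is the price buyers pay.
Supply in terms of Pb becomes Qs = -111 + 5(Pb + 11) = -56 + 5Pb. Setting this equal to demand: 307 - 6Pb = -56 + 5Pb, so Pb = 33.
Sellers receive Ps = 33 + 11 = 44; Q' = 307 − 6·33 = 109.
Buyers' price falls by P* − Pb = 38 − 33 = 5; sellers' price rises by Ps − P* = 44 − 38 = 6.
So consumers capture 5/11 = 5/11 of each unit of subsidy.

Consumer share = 5/11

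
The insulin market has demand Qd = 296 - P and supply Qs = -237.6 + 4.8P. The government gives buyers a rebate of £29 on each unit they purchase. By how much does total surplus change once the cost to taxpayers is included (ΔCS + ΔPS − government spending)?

Pre-subsidy: 296 - P = -237.6 + 4.8P gives P* = 92, Q* = 204.
With the rebate, buyers effectively pay Pb = Ps − 29, where Ps is the price sellers receive.
Demand in terms of Ps becomes Qd = 296 − 1(Ps − 29) = 325 - Ps. Setting this equal to supply: 325 - Ps = -237.6 + 4.8Ps, so Ps = 97.
Buyers pay Pb = 97 − 29 = 68; Q' = -237.6 + 4.8·97 = 228.
ΔCS = ½(204 + 228)(92 − 68) = 5184; ΔPS = ½(204 + 228)(97 − 92) = 1080.
Government spending = 29 × 228 = 6612.
Net change = 5184 + 1080 − 6612 = -348. The loss equals the DWL triangle ½·29·24.

Net change in total surplus = -£348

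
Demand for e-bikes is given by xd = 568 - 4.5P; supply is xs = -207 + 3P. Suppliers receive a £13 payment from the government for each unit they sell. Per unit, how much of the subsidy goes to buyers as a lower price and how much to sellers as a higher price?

Pre-subsidy: 568 - 4.5P = -207 + 3P gives P* = 310/3, x* = 103.
With the subsidy, sellers receive Ps = Pb + 13 for each unit, where Pb is the price buyers pay.
Supply in terms of Pb becomes xs = -207 + 3(Pb + 13) = -168 + 3Pb. Setting this equal to demand: 568 - 4.5Pb = -168 + 3Pb, so Pb = 1472/15.
Sellers receive Ps = 1472/15 + 13 = 1667/15; x' = 568 − 4.5·(1472/15) = 126.4.
Buyers' price falls by P* − Pb = 310/3 − 1472/15 = 5.2; sellers' price rises by Ps − P* = 1667/15 − 310/3 = 7.8.

Buyers gain £5.2 per unit; sellers gain £7.8 per unit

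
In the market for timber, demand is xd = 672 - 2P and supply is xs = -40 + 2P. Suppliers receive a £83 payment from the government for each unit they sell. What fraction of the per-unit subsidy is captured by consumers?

Pre-subsidy: 672 - 2P = -40 + 2P gives P* = 178, x* = 316.
With the subsidy, sellers receive Ps = Pb + 83 for each unit, where Pb is the price buyers pay.
Supply in terms of Pb becomes xs = -40 + 2(Pb + 83) = 126 + 2Pb. Setting this equal to demand: 672 - 2Pb = 126 + 2Pb, so Pb = 136.5.
Sellers receive Ps = 136.5 + 83 = 219.5; x' = 672 − 2·136.5 = 399.
Buyers' price falls by P* − Pb = 178 − 136.5 = 41.5; sellers' price rises by Ps − P* = 219.5 − 178 = 41.5.
So consumers capture 41.5/83 = 0.5 of each unit of subsidy.

Consumer share = 0.5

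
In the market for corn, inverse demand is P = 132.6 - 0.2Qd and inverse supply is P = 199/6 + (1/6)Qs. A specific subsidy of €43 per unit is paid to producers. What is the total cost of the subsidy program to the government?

Government cost = 183739/11

Pre-subsidy: 132.6 - 0.2Q = 199/6 + (1/6)Q gives Q* = 2983/11 and P* = 862/11.
With the subsidy, sellers receive Ps = Pb + 43 for each unit, where Pb is the price buyers pay.
On the curves, Pb = 132.6 - 0.2Q and Ps = 199/6 + (1/6)Q; the wedge Ps − Pb = 43 gives 199/6 + (1/6)Q − (132.6 - 0.2Q) = 43, so Q' = 4273/11.
Then Pb = 132.6 − 0.2·(4273/11) = 604/11 and Ps = 199/6 + (1/6)·(4273/11) = 1077/11.
Government outlay = subsidy × quantity = 43 × 4273/11 = 183739/11.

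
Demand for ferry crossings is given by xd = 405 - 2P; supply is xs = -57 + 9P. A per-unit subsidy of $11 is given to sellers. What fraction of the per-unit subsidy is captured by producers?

Producer share = 2/11

Pre-subsidy: 405 - 2P = -57 + 9P gives P* = 42, x* = 321.
With the subsidy, sellers receive Ps = Pb + 11 for each unit, where Pb is the price buyers pay.
Supply in terms of Pb becomes xs = -57 + 9(Pb + 11) = 42 + 9Pb. Setting this equal to demand: 405 - 2Pb = 42 + 9Pb, so Pb = 33.
Sellers receive Ps = 33 + 11 = 44; x' = 405 − 2·33 = 339.
Buyers' price falls by P* − Pb = 42 − 33 = 9; sellers' price rises by Ps − P* = 44 − 42 = 2.
So producers capture 2/11 = 2/11 of each unit of subsidy.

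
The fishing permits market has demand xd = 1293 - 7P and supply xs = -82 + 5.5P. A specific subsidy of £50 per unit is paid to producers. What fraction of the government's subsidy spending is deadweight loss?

Pre-subsidy: 1293 - 7P = -82 + 5.5P gives P* = 110, x* = 523.
With the subsidy, sellers receive Ps = Pb + 50 for each unit, where Pb is the price buyers pay.
Supply in terms of Pb becomes xs = -82 + 5.5(Pb + 50) = 193 + 5.5Pb. Setting this equal to demand: 1293 - 7Pb = 193 + 5.5Pb, so Pb = 88.
Sellers receive Ps = 88 + 50 = 138; x' = 1293 − 7·88 = 677.
ΔCS = ½(523 + 677)(110 − 88) = 13200; ΔPS = ½(523 + 677)(138 − 110) = 16800.
Government spending = 50 × 677 = 33850.
DWL = ½ × 50 × (677 − 523) = 3850; fraction = 3850 / 33850 = 77/677.

DWL / government spending = 77/677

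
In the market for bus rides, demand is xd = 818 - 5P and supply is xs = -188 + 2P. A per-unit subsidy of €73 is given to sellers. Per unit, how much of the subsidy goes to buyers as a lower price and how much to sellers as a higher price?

Pre-subsidy: 818 - 5P = -188 + 2P gives P* = 1006/7, x* = 696/7.
With the subsidy, sellers receive Ps = Pb + 73 for each unit, where Pb is the price buyers pay.
Supply in terms of Pb becomes xs = -188 + 2(Pb + 73) = -42 + 2Pb. Setting this equal to demand: 818 - 5Pb = -42 + 2Pb, so Pb = 860/7.
Sellers receive Ps = 860/7 + 73 = 1371/7; x' = 818 − 5·(860/7) = 1426/7.
Buyers' price falls by P* − Pb = 1006/7 − 860/7 = 146/7; sellers' price rises by Ps − P* = 1371/7 − 1006/7 = 365/7.

Buyers gain 146/7 per unit; sellers gain 365/7 per unit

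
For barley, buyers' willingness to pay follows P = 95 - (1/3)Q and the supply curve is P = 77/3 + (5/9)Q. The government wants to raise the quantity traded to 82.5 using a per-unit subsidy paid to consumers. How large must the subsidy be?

At Q = 82.5, from the demand curve buyers pay Pb = 95 − (1/3)·82.5 = 67.5; from the supply curve sellers need Ps = 77/3 + (5/9)·82.5 = 71.5.
The subsidy must fill the gap: s = Ps − Pb = 71.5 − 67.5 = 4.

Required subsidy s = 4 per unit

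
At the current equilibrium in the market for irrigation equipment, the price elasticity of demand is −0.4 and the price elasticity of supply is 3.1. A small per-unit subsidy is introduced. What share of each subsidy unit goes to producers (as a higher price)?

For a small subsidy around the equilibrium, the benefit split depends on the relative slopes, which at a point are proportional to the elasticities.
Buyer share = εs/(εs + |εd|) = 3.1/(3.1 + 0.4) = 31/35; seller share = |εd|/(εs + |εd|) = 4/35.
So producers capture 4/35 of the subsidy.

Producer share = 4/35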